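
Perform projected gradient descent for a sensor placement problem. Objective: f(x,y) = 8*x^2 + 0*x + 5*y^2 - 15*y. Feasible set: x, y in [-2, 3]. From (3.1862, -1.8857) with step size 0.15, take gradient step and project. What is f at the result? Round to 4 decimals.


Step 1: Compute gradient at (3.1862, -1.8857).
grad_x = 2*8*3.1862 + 0 = 50.9792
grad_y = 2*5*-1.8857 - 15 = -33.857
Step 2: Gradient step.
x_raw = 3.1862 - 0.15*50.9792 = -4.4607
y_raw = -1.8857 - 0.15*-33.857 = 3.1929
Step 3: Project onto [-2, 3].
x_proj = clip(-4.4607) = -2.0
y_proj = clip(3.1929) = 3.0
Step 4: Evaluate f.
f(-2.0, 3.0) = 32.0


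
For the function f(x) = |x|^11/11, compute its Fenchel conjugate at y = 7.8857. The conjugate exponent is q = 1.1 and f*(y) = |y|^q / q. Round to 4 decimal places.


The conjugate exponent q satisfies 1/p + 1/q = 1.
p = 11, so q = 11/(11 - 1) = 1.1
|y|^q = 7.8857^1.1 = 9.6945
f*(7.8857) = 9.6945 / 1.1 = 8.8132


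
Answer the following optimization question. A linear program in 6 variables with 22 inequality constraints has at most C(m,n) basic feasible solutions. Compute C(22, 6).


Each vertex corresponds to some choice of n active constraints out of m, so the number of vertices is at most C(m, n) = m! / (n!(m-n)!).
m = 22, n = 6
Numerator: 22 * 21 * 20 * 19 * 18 * 17
Denominator: 6! = 720
C(22, 6) = 74613


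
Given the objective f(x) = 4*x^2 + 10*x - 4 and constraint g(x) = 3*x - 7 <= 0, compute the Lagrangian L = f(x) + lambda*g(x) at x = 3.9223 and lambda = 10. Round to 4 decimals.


Step 1: Evaluate f(x).
f(3.9223) = 4*3.9223^2 + 10*3.9223 - 4 = 96.7607
Step 2: Evaluate g(x).
g(3.9223) = 3*3.9223 - 7 = 4.7669
Step 3: Compute Lagrangian.
L = 96.7607 + 10*4.7669 = 144.4297


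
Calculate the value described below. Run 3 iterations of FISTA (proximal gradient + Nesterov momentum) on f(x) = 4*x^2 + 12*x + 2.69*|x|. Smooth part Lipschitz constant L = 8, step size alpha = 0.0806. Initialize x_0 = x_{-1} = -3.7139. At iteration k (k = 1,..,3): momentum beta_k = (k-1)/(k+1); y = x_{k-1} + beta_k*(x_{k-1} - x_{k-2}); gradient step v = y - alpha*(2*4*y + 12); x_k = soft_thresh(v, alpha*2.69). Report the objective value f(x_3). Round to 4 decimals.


FISTA on f(x) = 4*x^2 + 12*x + 2.69*|x|
L = 8, alpha = 0.0806
Iteration 1: beta = 0.0, y = -3.7139 + 0.0*(-3.7139 + 3.7139) = -3.7139
  grad(y) = -17.7112, v = y - alpha*grad = -2.2864
  prox(v) = soft_thresh(-2.2864, 0.2168) = -2.0696
Iteration 2: beta = 0.3333, y = -2.0696 + 0.3333*(-2.0696 + 3.7139) = -1.5215
  grad(y) = -0.1716, v = y - alpha*grad = -1.5076
  prox(v) = soft_thresh(-1.5076, 0.2168) = -1.2908
Iteration 3: beta = 0.5, y = -1.2908 + 0.5*(-1.2908 + 2.0696) = -0.9014
  grad(y) = 4.7886, v = y - alpha*grad = -1.2874
  prox(v) = soft_thresh(-1.2874, 0.2168) = -1.0706
f(x_3) = 4*(-1.0706)^2 + 12*(-1.0706) + 2.69*|-1.0706| = -5.3825


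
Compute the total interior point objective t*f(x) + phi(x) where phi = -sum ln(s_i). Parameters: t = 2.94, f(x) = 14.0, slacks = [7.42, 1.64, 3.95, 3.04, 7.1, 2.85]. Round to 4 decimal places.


Step 1: Compute log-barrier.
ln values: [2.0042, 0.4947, 1.3737, 1.1119, 1.9601, 1.0473]
phi = -(2.0042 + 0.4947 + 1.3737 + 1.1119 + 1.9601 + 1.0473) = -7.9919
Step 2: Compute augmented objective.
t*f(x) = 2.94*14.0 = 41.16
Total = 41.16 - 7.9919 = 33.1681


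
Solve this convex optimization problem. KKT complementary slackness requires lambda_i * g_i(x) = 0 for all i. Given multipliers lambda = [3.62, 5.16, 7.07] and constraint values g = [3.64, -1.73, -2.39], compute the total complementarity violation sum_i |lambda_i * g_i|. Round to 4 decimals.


KKT complementary slackness check:
lambda_1 * g_1 = 3.62 * 3.64 = 13.1768
lambda_2 * g_2 = 5.16 * -1.73 = -8.9268
lambda_3 * g_3 = 7.07 * -2.39 = -16.8973
Total violation = 13.1768 + 8.9268 + 16.8973 = 39.0009


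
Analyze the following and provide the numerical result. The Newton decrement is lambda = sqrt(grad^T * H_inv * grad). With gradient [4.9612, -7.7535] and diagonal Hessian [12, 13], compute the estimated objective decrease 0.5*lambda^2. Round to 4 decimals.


Step 1: H is diagonal, so H^(-1) * g = [0.4134, -0.5964].
Step 2: g^T H^(-1) g = sum_i g_i^2 / H_ii
  = (4.9612)^2/12 + (-7.7535)^2/13
  = 2.0511 + 4.6244 = 6.6755
Step 3: Objective decrease = 0.5 * g^T H^(-1) g = 3.3377


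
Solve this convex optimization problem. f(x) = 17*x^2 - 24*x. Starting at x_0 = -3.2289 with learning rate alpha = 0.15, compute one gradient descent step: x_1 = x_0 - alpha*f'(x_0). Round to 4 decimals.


We compute the gradient at x_0 and apply the update.
f'(x) = 34*x - 24
f'(-3.2289) = 34*-3.2289 - 24 = -133.7826
x_1 = -3.2289 - 0.15*-133.7826 = 16.8385


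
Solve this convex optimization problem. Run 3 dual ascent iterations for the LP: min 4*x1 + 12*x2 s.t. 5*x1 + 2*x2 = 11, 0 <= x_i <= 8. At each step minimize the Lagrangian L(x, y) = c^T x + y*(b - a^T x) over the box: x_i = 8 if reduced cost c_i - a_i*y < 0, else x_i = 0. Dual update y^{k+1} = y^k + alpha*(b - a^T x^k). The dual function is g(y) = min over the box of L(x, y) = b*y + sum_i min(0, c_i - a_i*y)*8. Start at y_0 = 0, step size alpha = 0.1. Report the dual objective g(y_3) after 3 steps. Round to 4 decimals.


Dual ascent for LP: min 4*x1 + 12*x2, 5*x1 + 2*x2 = 11, 0 <= x_i <= 8
Step 1: y^k = 0.0, reduced costs: (4.0, 12.0)
  x^k = (0.0, 0.0), subgradient = b - a^T x = 11.0
  y^{k+1} = 0.0 + 0.1*11.0 = 1.1
Step 2: y^k = 1.1, reduced costs: (-1.5, 9.8)
  x^k = (8.0, 0.0), subgradient = b - a^T x = -29.0
  y^{k+1} = 1.1 + 0.1*-29.0 = -1.8
Step 3: y^k = -1.8, reduced costs: (13.0, 15.6)
  x^k = (0.0, 0.0), subgradient = b - a^T x = 11.0
  y^{k+1} = -1.8 + 0.1*11.0 = -0.7
Dual objective at y_3 = -0.7: reduced costs (7.5, 13.4), box minimizer x = (0.0, 0.0)
g(y_3) = b*y + (c1 - a1*y)*x1 + (c2 - a2*y)*x2 = 11*(-0.7) + 7.5*0.0 + 13.4*0.0 = -7.7 + 0.0 + 0.0 = -7.7


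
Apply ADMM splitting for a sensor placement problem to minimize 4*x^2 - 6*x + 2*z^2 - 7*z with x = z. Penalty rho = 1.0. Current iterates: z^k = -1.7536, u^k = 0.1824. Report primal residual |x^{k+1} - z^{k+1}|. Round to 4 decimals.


ADMM iteration with rho = 1.0, z^k = -1.7536, u^k = 0.1824
Step 1: x-update.
Minimize 4*x^2 - 6*x + (1.0/2)*(x + 1.7536 + 0.1824)^2
FOC: (2*4 + 1.0)*x = 6 + 1.0*(-1.7536 - 0.1824)
x^{k+1} = 0.4516
Step 2: z-update.
Minimize 2*z^2 - 7*z + (1.0/2)*(0.4516 - z + 0.1824)^2
FOC: (2*2 + 1.0)*z = 7 + 1.0*(0.4516 + 0.1824)
z^{k+1} = 1.5268
Step 3: u-update.
u^{k+1} = 0.1824 + 0.4516 - 1.5268 = -0.8928
Step 4: Primal residual = |0.4516 - 1.5268| = 1.0752


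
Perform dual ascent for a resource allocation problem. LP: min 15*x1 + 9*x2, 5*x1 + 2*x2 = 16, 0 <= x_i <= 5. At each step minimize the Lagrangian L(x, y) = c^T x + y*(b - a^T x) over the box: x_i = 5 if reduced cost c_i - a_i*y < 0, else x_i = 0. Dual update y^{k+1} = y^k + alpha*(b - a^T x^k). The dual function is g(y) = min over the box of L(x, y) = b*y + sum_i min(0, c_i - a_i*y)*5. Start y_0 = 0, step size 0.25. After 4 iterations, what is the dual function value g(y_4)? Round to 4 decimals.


Dual ascent for LP: min 15*x1 + 9*x2, 5*x1 + 2*x2 = 16, 0 <= x_i <= 5
Step 1: y^k = 0.0, reduced costs: (15.0, 9.0)
  x^k = (0.0, 0.0), subgradient = b - a^T x = 16.0
  y^{k+1} = 0.0 + 0.25*16.0 = 4.0
Step 2: y^k = 4.0, reduced costs: (-5.0, 1.0)
  x^k = (5.0, 0.0), subgradient = b - a^T x = -9.0
  y^{k+1} = 4.0 + 0.25*-9.0 = 1.75
Step 3: y^k = 1.75, reduced costs: (6.25, 5.5)
  x^k = (0.0, 0.0), subgradient = b - a^T x = 16.0
  y^{k+1} = 1.75 + 0.25*16.0 = 5.75
Step 4: y^k = 5.75, reduced costs: (-13.75, -2.5)
  x^k = (5.0, 5.0), subgradient = b - a^T x = -19.0
  y^{k+1} = 5.75 + 0.25*-19.0 = 1.0
Dual objective at y_4 = 1.0: reduced costs (10.0, 7.0), box minimizer x = (0.0, 0.0)
g(y_4) = b*y + (c1 - a1*y)*x1 + (c2 - a2*y)*x2 = 16*1.0 + 10.0*0.0 + 7.0*0.0 = 16.0 + 0.0 + 0.0 = 16.0


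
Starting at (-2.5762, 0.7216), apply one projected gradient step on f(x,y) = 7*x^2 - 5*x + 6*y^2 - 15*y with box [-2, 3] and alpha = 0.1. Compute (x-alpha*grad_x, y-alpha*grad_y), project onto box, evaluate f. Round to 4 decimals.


Step 1: Compute gradient at (-2.5762, 0.7216).
grad_x = 2*7*-2.5762 - 5 = -41.0668
grad_y = 2*6*0.7216 - 15 = -6.3408
Step 2: Gradient step.
x_raw = -2.5762 - 0.1*-41.0668 = 1.5305
y_raw = 0.7216 - 0.1*-6.3408 = 1.3557
Step 3: Project onto [-2, 3].
x_proj = clip(1.5305) = 1.5305
y_proj = clip(1.3557) = 1.3557
Step 4: Evaluate f.
f(1.5305, 1.3557) = -0.5638


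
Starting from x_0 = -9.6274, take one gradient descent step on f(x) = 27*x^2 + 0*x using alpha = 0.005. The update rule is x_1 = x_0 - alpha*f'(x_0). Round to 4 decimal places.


We compute the gradient at x_0 and apply the update.
f'(x) = 54*x + 0
f'(-9.6274) = 54*-9.6274 + 0 = -519.8796
x_1 = -9.6274 - 0.005*-519.8796 = -7.028


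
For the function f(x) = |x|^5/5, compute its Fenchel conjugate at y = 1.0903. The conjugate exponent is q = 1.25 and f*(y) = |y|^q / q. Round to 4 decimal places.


The conjugate exponent q satisfies 1/p + 1/q = 1.
p = 5, so q = 5/(5 - 1) = 1.25
|y|^q = 1.0903^1.25 = 1.1141
f*(1.0903) = 1.1141 / 1.25 = 0.8913


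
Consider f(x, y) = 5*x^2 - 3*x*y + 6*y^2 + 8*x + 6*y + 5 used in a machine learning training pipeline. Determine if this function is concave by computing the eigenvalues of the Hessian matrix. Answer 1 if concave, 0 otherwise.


The Hessian of f(x,y) = 5*x^2 - 3*x*y + 6*y^2 + 8*x + 6*y + 5 is:
H = [[10, -3], [-3, 12]]
Trace = 10 + 12 = 22
Determinant = 10*12 - (-3)^2 = 111
Discriminant = (22)^2 - 4*111 = 40.0
Eigenvalues: lambda_1 = 7.8377, lambda_2 = 14.1623
The function is not concave.

0


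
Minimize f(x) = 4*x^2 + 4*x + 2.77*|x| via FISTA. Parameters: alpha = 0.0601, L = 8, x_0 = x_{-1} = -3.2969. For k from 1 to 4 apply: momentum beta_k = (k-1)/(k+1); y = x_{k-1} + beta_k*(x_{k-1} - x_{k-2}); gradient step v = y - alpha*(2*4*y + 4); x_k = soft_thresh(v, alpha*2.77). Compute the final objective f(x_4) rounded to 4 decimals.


FISTA on f(x) = 4*x^2 + 4*x + 2.77*|x|
L = 8, alpha = 0.0601
Iteration 1: beta = 0.0, y = -3.2969 + 0.0*(-3.2969 + 3.2969) = -3.2969
  grad(y) = -22.3752, v = y - alpha*grad = -1.9522
  prox(v) = soft_thresh(-1.9522, 0.1665) = -1.7857
Iteration 2: beta = 0.3333, y = -1.7857 + 0.3333*(-1.7857 + 3.2969) = -1.2819
  grad(y) = -6.2555, v = y - alpha*grad = -0.906
  prox(v) = soft_thresh(-0.906, 0.1665) = -0.7395
Iteration 3: beta = 0.5, y = -0.7395 + 0.5*(-0.7395 + 1.7857) = -0.2164
  grad(y) = 2.2687, v = y - alpha*grad = -0.3528
  prox(v) = soft_thresh(-0.3528, 0.1665) = -0.1863
Iteration 4: beta = 0.6, y = -0.1863 + 0.6*(-0.1863 + 0.7395) = 0.1456
  grad(y) = 5.1651, v = y - alpha*grad = -0.1648
  prox(v) = soft_thresh(-0.1648, 0.1665) = 0.0
f(x_4) = 4*0.0^2 + 4*0.0 + 2.77*|0.0| = 0.0


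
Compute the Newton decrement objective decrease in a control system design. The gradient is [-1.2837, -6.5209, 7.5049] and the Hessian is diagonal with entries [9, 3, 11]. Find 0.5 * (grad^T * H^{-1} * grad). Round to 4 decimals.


Step 1: H is diagonal, so H^(-1) * g = [-0.1426, -2.1736, 0.6823].
Step 2: g^T H^(-1) g = sum_i g_i^2 / H_ii
  = (-1.2837)^2/9 + (-6.5209)^2/3 + (7.5049)^2/11
  = 0.1831 + 14.174 + 5.1203 = 19.4775
Step 3: Objective decrease = 0.5 * g^T H^(-1) g = 9.7387


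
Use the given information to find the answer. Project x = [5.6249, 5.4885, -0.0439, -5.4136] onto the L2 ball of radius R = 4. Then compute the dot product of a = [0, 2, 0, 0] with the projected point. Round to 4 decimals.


Step 1: Compute ||x|| (intermediates to 6 decimals).
||x|| = sqrt(5.6249^2 + 5.4885^2 + (-0.0439)^2 + (-5.4136)^2) = 9.543172
Step 2: Project.
Since ||x|| > R, scale = R/||x|| = 4/9.543172 = 0.419148, proj(x) = scale * x
proj(x) = [2.357666, 2.300494, -0.018401, -2.2691]
Step 3: Dot product.
a^T * proj(x) = 0*2.357666 + 2*2.300494 + 0*(-0.018401) + 0*(-2.2691) = 4.601


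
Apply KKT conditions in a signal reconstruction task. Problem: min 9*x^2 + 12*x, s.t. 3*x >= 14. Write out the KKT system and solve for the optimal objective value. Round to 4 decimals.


Step 1: Try lambda = 0 (constraint inactive).
x_unc = -12/(2*9) = -0.6667
Check: 3*-0.6667 = -2.0001 < 14 -- violated!
Step 2: Constraint must be active: 3*x = 14
x* = 14/3 = 4.6667 (rounded; the exact value 14/3 is used below)
lambda = (2*9*(14/3) + 12)/3 = 32.0
Step 3: Compute optimal value.
f(x*) = 9*(14/3)^2 + 12*(14/3) = 252.0


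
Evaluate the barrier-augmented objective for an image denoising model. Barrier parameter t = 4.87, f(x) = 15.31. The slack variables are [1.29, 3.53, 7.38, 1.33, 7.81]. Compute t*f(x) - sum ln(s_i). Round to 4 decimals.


Step 1: Compute log-barrier.
ln values: [0.2546, 1.2613, 1.9988, 0.2852, 2.0554]
phi = -(0.2546 + 1.2613 + 1.9988 + 0.2852 + 2.0554) = -5.8553
Step 2: Compute augmented objective.
t*f(x) = 4.87*15.31 = 74.5597
Total = 74.5597 - 5.8553 = 68.7044


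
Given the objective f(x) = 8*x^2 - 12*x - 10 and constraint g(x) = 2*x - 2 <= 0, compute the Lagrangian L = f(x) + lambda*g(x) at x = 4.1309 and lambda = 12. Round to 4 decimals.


Step 1: Evaluate f(x).
f(4.1309) = 8*4.1309^2 - 12*4.1309 - 10 = 76.9439
Step 2: Evaluate g(x).
g(4.1309) = 2*4.1309 - 2 = 6.2618
Step 3: Compute Lagrangian.
L = 76.9439 + 12*6.2618 = 152.0855


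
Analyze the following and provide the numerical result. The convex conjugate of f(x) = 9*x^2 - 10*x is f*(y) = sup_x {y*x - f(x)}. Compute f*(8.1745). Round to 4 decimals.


f*(y) = sup_x {y*x - a*x^2 - b*x} = sup_x {(y-b)*x - a*x^2}
FOC: (y - b) - 2a*x = 0 => x* = (y - b)/(2a)
x* = (8.1745 + 10)/(2*9) = 1.0097
f*(8.1745) = (y-b)^2/(4a) = (8.1745 + 10)^2/(4*9)
= 330.3125/36 = 9.1753


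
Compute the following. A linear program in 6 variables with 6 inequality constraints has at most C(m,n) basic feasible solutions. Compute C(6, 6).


Each vertex corresponds to some choice of n active constraints out of m, so the number of vertices is at most C(m, n) = m! / (n!(m-n)!).
m = 6, n = 6
Numerator: 6 * 5 * 4 * 3 * 2 * 1
Denominator: 6! = 720
C(6, 6) = 1


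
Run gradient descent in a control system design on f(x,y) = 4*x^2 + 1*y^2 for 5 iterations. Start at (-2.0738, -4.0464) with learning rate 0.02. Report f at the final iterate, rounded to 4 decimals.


Gradient descent on f(x,y) = 4*x^2 + 1*y^2.
Starting point: (-2.0738, -4.0464), alpha = 0.02
Step 1: grad_x = 2*4*-2.0738 = -16.5904, grad_y = 2*1*-4.0464 = -8.0928
  x_1 = -2.0738 - 0.02*-16.5904 = -1.742
  y_1 = -4.0464 - 0.02*-8.0928 = -3.8845
Step 2: grad_x = 2*4*-1.742 = -13.9359, grad_y = 2*1*-3.8845 = -7.7691
  x_2 = -1.742 - 0.02*-13.9359 = -1.4633
  y_2 = -3.8845 - 0.02*-7.7691 = -3.7292
Step 3: grad_x = 2*4*-1.4633 = -11.7062, grad_y = 2*1*-3.7292 = -7.4583
  x_3 = -1.4633 - 0.02*-11.7062 = -1.2291
  y_3 = -3.7292 - 0.02*-7.4583 = -3.58
Step 4: grad_x = 2*4*-1.2291 = -9.8332, grad_y = 2*1*-3.58 = -7.16
  x_4 = -1.2291 - 0.02*-9.8332 = -1.0325
  y_4 = -3.58 - 0.02*-7.16 = -3.4368
Step 5: grad_x = 2*4*-1.0325 = -8.2599, grad_y = 2*1*-3.4368 = -6.8736
  x_5 = -1.0325 - 0.02*-8.2599 = -0.8673
  y_5 = -3.4368 - 0.02*-6.8736 = -3.2993
f(-0.8673, -3.2993) = 4*(-0.8673)^2 + 1*(-3.2993)^2 = 13.8943


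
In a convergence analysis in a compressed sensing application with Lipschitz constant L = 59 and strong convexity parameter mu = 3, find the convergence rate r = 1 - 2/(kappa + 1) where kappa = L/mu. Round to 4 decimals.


Step 1: Compute the condition number.
kappa = L/mu = 59/3 = 19.6667
Step 2: Compute the convergence rate.
r = 1 - 2/(kappa + 1) = 1 - 2*mu/(L + mu) = (L - mu)/(L + mu) = 56/62 = 0.9032


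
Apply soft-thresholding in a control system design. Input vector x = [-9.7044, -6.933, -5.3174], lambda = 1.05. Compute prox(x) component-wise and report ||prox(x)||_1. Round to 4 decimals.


Soft-thresholding with lambda = 1.05:
prox(-9.7044) = sign(-9.7044)*max(|-9.7044| - 1.05, 0) = -8.6544
prox(-6.933) = sign(-6.933)*max(|-6.933| - 1.05, 0) = -5.883
prox(-5.3174) = sign(-5.3174)*max(|-5.3174| - 1.05, 0) = -4.2674
prox(x) = [-8.6544, -5.883, -4.2674]
||prox(x)||_1 = 8.6544 + 5.883 + 4.2674 = 18.8048


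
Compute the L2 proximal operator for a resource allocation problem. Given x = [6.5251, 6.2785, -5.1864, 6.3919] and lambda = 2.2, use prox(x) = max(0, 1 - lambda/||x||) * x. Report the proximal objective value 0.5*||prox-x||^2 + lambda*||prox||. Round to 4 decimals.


Step 1: Compute ||x||.
||x|| = 12.2373
Step 2: Compute scaling factor.
scale = max(0, 1 - 2.2/12.2373) = 0.8202
Step 3: prox(x) = [5.352, 5.1498, -4.254, 5.2428]
||prox(x)|| = 10.0373
Step 4: Proximal objective.
0.5*||prox-x||^2 = 2.42
lambda*||prox|| = 22.0821
Total = 24.5021


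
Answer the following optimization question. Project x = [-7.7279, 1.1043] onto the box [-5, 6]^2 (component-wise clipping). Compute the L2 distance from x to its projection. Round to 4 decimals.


Project each component onto [-5, 6].
clip(-7.7279) = -5.0, clip(1.1043) = 1.1043
Projection = [-5.0, 1.1043]
Squared diffs: [7.4414, 0.0]
Distance = sqrt(7.4414) = 2.7279


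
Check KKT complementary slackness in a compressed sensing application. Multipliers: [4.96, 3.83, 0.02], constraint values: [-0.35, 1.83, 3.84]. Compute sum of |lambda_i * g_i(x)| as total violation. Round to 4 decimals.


KKT complementary slackness check:
lambda_1 * g_1 = 4.96 * -0.35 = -1.736
lambda_2 * g_2 = 3.83 * 1.83 = 7.0089
lambda_3 * g_3 = 0.02 * 3.84 = 0.0768
Total violation = 1.736 + 7.0089 + 0.0768 = 8.8217


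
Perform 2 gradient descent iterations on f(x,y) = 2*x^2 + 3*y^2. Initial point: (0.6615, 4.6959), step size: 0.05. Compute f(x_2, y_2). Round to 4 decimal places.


Gradient descent on f(x,y) = 2*x^2 + 3*y^2.
Starting point: (0.6615, 4.6959), alpha = 0.05
Step 1: grad_x = 2*2*0.6615 = 2.646, grad_y = 2*3*4.6959 = 28.1754
  x_1 = 0.6615 - 0.05*2.646 = 0.5292
  y_1 = 4.6959 - 0.05*28.1754 = 3.2871
Step 2: grad_x = 2*2*0.5292 = 2.1168, grad_y = 2*3*3.2871 = 19.7228
  x_2 = 0.5292 - 0.05*2.1168 = 0.4234
  y_2 = 3.2871 - 0.05*19.7228 = 2.301
f(0.4234, 2.301) = 2*0.4234^2 + 3*2.301^2 = 16.2421


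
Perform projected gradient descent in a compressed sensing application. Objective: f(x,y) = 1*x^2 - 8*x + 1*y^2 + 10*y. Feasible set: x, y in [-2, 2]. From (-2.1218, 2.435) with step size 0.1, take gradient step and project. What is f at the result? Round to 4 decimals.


Step 1: Compute gradient at (-2.1218, 2.435).
grad_x = 2*1*-2.1218 - 8 = -12.2436
grad_y = 2*1*2.435 + 10 = 14.87
Step 2: Gradient step.
x_raw = -2.1218 - 0.1*-12.2436 = -0.8974
y_raw = 2.435 - 0.1*14.87 = 0.948
Step 3: Project onto [-2, 2].
x_proj = clip(-0.8974) = -0.8974
y_proj = clip(0.948) = 0.948
Step 4: Evaluate f.
f(-0.8974, 0.948) = 18.3636


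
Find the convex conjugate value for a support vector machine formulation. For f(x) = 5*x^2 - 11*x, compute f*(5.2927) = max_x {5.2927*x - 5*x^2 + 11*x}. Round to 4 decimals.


f*(y) = sup_x {y*x - a*x^2 - b*x} = sup_x {(y-b)*x - a*x^2}
FOC: (y - b) - 2a*x = 0 => x* = (y - b)/(2a)
x* = (5.2927 + 11)/(2*5) = 1.6293
f*(5.2927) = (y-b)^2/(4a) = (5.2927 + 11)^2/(4*5)
= 265.4521/20 = 13.2726


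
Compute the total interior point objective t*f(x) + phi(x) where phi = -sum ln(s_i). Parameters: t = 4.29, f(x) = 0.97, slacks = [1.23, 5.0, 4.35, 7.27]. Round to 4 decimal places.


Step 1: Compute log-barrier.
ln values: [0.207, 1.6094, 1.4702, 1.9838]
phi = -(0.207 + 1.6094 + 1.4702 + 1.9838) = -5.2704
Step 2: Compute augmented objective.
t*f(x) = 4.29*0.97 = 4.1613
Total = 4.1613 - 5.2704 = -1.1091


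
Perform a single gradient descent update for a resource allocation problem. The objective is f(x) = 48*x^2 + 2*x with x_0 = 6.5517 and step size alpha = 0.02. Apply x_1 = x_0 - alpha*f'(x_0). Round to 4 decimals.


We compute the gradient at x_0 and apply the update.
f'(x) = 96*x + 2
f'(6.5517) = 96*6.5517 + 2 = 630.9632
x_1 = 6.5517 - 0.02*630.9632 = -6.0676


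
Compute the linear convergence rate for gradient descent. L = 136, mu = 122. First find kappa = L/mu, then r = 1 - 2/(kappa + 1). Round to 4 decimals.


Step 1: Compute the condition number.
kappa = L/mu = 136/122 = 1.1148
Step 2: Compute the convergence rate.
r = 1 - 2/(kappa + 1) = 1 - 2*mu/(L + mu) = (L - mu)/(L + mu) = 14/258 = 0.0543


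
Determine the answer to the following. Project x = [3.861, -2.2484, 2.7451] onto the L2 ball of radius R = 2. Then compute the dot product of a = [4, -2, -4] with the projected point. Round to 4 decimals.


Step 1: Compute ||x|| (intermediates to 6 decimals).
||x|| = sqrt(3.861^2 + (-2.2484)^2 + 2.7451^2) = 5.243872
Step 2: Project.
Since ||x|| > R, scale = R/||x|| = 2/5.243872 = 0.381398, proj(x) = scale * x
proj(x) = [1.472578, -0.857535, 1.046976]
Step 3: Dot product.
a^T * proj(x) = 4*1.472578 - 2*(-0.857535) - 4*1.046976 = 3.4175


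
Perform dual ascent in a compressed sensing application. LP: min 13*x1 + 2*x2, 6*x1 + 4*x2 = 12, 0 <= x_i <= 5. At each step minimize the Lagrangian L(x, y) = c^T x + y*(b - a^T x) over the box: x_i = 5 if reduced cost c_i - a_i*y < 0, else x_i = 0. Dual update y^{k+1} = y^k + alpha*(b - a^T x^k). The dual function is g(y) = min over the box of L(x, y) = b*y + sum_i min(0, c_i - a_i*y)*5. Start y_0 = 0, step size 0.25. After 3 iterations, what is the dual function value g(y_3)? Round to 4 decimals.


Dual ascent for LP: min 13*x1 + 2*x2, 6*x1 + 4*x2 = 12, 0 <= x_i <= 5
Step 1: y^k = 0.0, reduced costs: (13.0, 2.0)
  x^k = (0.0, 0.0), subgradient = b - a^T x = 12.0
  y^{k+1} = 0.0 + 0.25*12.0 = 3.0
Step 2: y^k = 3.0, reduced costs: (-5.0, -10.0)
  x^k = (5.0, 5.0), subgradient = b - a^T x = -38.0
  y^{k+1} = 3.0 + 0.25*-38.0 = -6.5
Step 3: y^k = -6.5, reduced costs: (52.0, 28.0)
  x^k = (0.0, 0.0), subgradient = b - a^T x = 12.0
  y^{k+1} = -6.5 + 0.25*12.0 = -3.5
Dual objective at y_3 = -3.5: reduced costs (34.0, 16.0), box minimizer x = (0.0, 0.0)
g(y_3) = b*y + (c1 - a1*y)*x1 + (c2 - a2*y)*x2 = 12*(-3.5) + 34.0*0.0 + 16.0*0.0 = -42.0 + 0.0 + 0.0 = -42.0


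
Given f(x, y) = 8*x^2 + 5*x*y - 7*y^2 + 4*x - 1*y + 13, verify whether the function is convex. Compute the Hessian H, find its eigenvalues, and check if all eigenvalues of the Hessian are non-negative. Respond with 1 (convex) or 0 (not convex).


The Hessian of f(x,y) = 8*x^2 + 5*x*y - 7*y^2 + 4*x - 1*y + 13 is:
H = [[16, 5], [5, -14]]
Trace = 16 - 14 = 2
Determinant = 16*-14 - (5)^2 = -249
Discriminant = (2)^2 - 4*-249 = 1000.0
Eigenvalues: lambda_1 = -14.8114, lambda_2 = 16.8114
The function is not convex.

0


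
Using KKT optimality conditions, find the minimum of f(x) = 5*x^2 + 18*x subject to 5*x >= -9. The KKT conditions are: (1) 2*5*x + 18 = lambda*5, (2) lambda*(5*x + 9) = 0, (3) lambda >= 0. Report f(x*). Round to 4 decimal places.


Step 1: Try lambda = 0 (constraint inactive).
Stationarity: 2*5*x + 18 = 0
x* = -18/(2*5) = -1.8
Check constraint: 5*-1.8 = -9.0 >= -9 -- satisfied.
Step 2: Compute optimal value.
f(x*) = 5*(-1.8)^2 + 18*(-1.8) = -16.2


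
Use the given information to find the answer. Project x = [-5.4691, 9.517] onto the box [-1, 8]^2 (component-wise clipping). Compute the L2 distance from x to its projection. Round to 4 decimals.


Project each component onto [-1, 8].
clip(-5.4691) = -1.0, clip(9.517) = 8.0
Projection = [-1.0, 8.0]
Squared diffs: [19.9729, 2.3013]
Distance = sqrt(22.2742) = 4.7195


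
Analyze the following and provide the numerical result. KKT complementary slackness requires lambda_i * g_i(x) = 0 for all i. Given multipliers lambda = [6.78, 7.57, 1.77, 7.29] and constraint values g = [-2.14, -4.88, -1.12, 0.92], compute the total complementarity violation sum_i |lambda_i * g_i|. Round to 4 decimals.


KKT complementary slackness check:
lambda_1 * g_1 = 6.78 * -2.14 = -14.5092
lambda_2 * g_2 = 7.57 * -4.88 = -36.9416
lambda_3 * g_3 = 1.77 * -1.12 = -1.9824
lambda_4 * g_4 = 7.29 * 0.92 = 6.7068
Total violation = 14.5092 + 36.9416 + 1.9824 + 6.7068 = 60.14


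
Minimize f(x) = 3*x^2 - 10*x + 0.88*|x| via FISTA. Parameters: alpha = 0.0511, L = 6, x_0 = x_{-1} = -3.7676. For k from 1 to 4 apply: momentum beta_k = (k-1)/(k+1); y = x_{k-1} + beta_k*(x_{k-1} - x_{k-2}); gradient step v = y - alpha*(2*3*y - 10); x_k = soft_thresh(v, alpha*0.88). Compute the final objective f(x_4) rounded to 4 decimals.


FISTA on f(x) = 3*x^2 - 10*x + 0.88*|x|
L = 6, alpha = 0.0511
Iteration 1: beta = 0.0, y = -3.7676 + 0.0*(-3.7676 + 3.7676) = -3.7676
  grad(y) = -32.6056, v = y - alpha*grad = -2.1015
  prox(v) = soft_thresh(-2.1015, 0.045) = -2.0565
Iteration 2: beta = 0.3333, y = -2.0565 + 0.3333*(-2.0565 + 3.7676) = -1.4861
  grad(y) = -18.9167, v = y - alpha*grad = -0.5195
  prox(v) = soft_thresh(-0.5195, 0.045) = -0.4745
Iteration 3: beta = 0.5, y = -0.4745 + 0.5*(-0.4745 + 2.0565) = 0.3165
  grad(y) = -8.1011, v = y - alpha*grad = 0.7305
  prox(v) = soft_thresh(0.7305, 0.045) = 0.6855
Iteration 4: beta = 0.6, y = 0.6855 + 0.6*(0.6855 + 0.4745) = 1.3815
  grad(y) = -1.7111, v = y - alpha*grad = 1.4689
  prox(v) = soft_thresh(1.4689, 0.045) = 1.4239
f(x_4) = 3*1.4239^2 - 10*1.4239 + 0.88*|1.4239| = -6.9035


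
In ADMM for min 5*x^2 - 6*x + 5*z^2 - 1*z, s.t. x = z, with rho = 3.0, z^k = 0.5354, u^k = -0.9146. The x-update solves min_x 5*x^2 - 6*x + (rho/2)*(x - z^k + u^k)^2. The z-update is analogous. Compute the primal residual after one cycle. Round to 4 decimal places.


ADMM iteration with rho = 3.0, z^k = 0.5354, u^k = -0.9146
Step 1: x-update.
Minimize 5*x^2 - 6*x + (3.0/2)*(x - 0.5354 - 0.9146)^2
FOC: (2*5 + 3.0)*x = 6 + 3.0*(0.5354 + 0.9146)
x^{k+1} = 0.7962
Step 2: z-update.
Minimize 5*z^2 - 1*z + (3.0/2)*(0.7962 - z - 0.9146)^2
FOC: (2*5 + 3.0)*z = 1 + 3.0*(0.7962 - 0.9146)
z^{k+1} = 0.0496
Step 3: u-update.
u^{k+1} = -0.9146 + 0.7962 - 0.0496 = -0.168
Step 4: Primal residual = |0.7962 - 0.0496| = 0.7466


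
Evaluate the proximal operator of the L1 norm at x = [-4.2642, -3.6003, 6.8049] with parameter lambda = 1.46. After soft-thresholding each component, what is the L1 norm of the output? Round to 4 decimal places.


Soft-thresholding with lambda = 1.46:
prox(-4.2642) = sign(-4.2642)*max(|-4.2642| - 1.46, 0) = -2.8042
prox(-3.6003) = sign(-3.6003)*max(|-3.6003| - 1.46, 0) = -2.1403
prox(6.8049) = sign(6.8049)*max(|6.8049| - 1.46, 0) = 5.3449
prox(x) = [-2.8042, -2.1403, 5.3449]
||prox(x)||_1 = 2.8042 + 2.1403 + 5.3449 = 10.2894


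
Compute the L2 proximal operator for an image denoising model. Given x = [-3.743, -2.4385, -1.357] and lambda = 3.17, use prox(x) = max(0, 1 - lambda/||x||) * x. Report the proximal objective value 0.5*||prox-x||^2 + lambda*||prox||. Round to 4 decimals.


Step 1: Compute ||x||.
||x|| = 4.6688
Step 2: Compute scaling factor.
scale = max(0, 1 - 3.17/4.6688) = 0.321
Step 3: prox(x) = [-1.2016, -0.7828, -0.4356]
||prox(x)|| = 1.4988
Step 4: Proximal objective.
0.5*||prox-x||^2 = 5.0245
lambda*||prox|| = 4.7512
Total = 9.7757


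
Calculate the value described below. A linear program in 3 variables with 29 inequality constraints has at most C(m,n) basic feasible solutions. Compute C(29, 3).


Each vertex corresponds to some choice of n active constraints out of m, so the number of vertices is at most C(m, n) = m! / (n!(m-n)!).
m = 29, n = 3
Numerator: 29 * 28 * 27
Denominator: 3! = 6
C(29, 3) = 3654


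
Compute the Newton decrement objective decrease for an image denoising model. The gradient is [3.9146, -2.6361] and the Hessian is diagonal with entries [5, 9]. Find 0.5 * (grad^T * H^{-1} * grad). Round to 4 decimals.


Step 1: H is diagonal, so H^(-1) * g = [0.7829, -0.2929].
Step 2: g^T H^(-1) g = sum_i g_i^2 / H_ii
  = (3.9146)^2/5 + (-2.6361)^2/9
  = 3.0648 + 0.7721 = 3.8369
Step 3: Objective decrease = 0.5 * g^T H^(-1) g = 1.9185


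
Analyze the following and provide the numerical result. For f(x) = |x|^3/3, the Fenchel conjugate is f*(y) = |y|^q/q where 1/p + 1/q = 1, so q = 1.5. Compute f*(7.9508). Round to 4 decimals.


The conjugate exponent q satisfies 1/p + 1/q = 1.
p = 3, so q = 3/(3 - 1) = 1.5
|y|^q = 7.9508^1.5 = 22.419
f*(7.9508) = 22.419 / 1.5 = 14.946


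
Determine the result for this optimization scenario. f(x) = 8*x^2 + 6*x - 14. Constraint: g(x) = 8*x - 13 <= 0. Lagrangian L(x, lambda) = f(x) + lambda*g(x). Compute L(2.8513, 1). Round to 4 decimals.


Step 1: Evaluate f(x).
f(2.8513) = 8*2.8513^2 + 6*2.8513 - 14 = 68.1471
Step 2: Evaluate g(x).
g(2.8513) = 8*2.8513 - 13 = 9.8104
Step 3: Compute Lagrangian.
L = 68.1471 + 1*9.8104 = 77.9575


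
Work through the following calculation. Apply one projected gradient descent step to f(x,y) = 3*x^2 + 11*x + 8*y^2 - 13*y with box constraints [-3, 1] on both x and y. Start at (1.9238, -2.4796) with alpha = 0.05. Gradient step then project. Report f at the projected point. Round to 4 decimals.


Step 1: Compute gradient at (1.9238, -2.4796).
grad_x = 2*3*1.9238 + 11 = 22.5428
grad_y = 2*8*-2.4796 - 13 = -52.6736
Step 2: Gradient step.
x_raw = 1.9238 - 0.05*22.5428 = 0.7967
y_raw = -2.4796 - 0.05*-52.6736 = 0.1541
Step 3: Project onto [-3, 1].
x_proj = clip(0.7967) = 0.7967
y_proj = clip(0.1541) = 0.1541
Step 4: Evaluate f.
f(0.7967, 0.1541) = 8.8541


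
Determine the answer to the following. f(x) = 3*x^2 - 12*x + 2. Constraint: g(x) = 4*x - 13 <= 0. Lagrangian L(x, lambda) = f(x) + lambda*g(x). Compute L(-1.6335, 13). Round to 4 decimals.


Step 1: Evaluate f(x).
f(-1.6335) = 3*(-1.6335)^2 - 12*(-1.6335) + 2 = 29.607
Step 2: Evaluate g(x).
g(-1.6335) = 4*-1.6335 - 13 = -19.534
Step 3: Compute Lagrangian.
L = 29.607 + 13*-19.534 = -224.335


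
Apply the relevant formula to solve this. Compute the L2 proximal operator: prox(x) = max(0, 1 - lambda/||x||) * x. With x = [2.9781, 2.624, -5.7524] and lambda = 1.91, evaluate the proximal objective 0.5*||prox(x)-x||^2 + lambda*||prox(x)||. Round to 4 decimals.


Step 1: Compute ||x||.
||x|| = 6.9889
Step 2: Compute scaling factor.
scale = max(0, 1 - 1.91/6.9889) = 0.7267
Step 3: prox(x) = [2.1642, 1.9069, -4.1803]
||prox(x)|| = 5.0789
Step 4: Proximal objective.
0.5*||prox-x||^2 = 1.8241
lambda*||prox|| = 9.7007
Total = 11.5247


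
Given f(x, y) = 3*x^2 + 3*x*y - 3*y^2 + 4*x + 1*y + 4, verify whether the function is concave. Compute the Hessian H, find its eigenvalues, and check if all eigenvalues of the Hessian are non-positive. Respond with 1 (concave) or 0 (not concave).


The Hessian of f(x,y) = 3*x^2 + 3*x*y - 3*y^2 + 4*x + 1*y + 4 is:
H = [[6, 3], [3, -6]]
Trace = 6 - 6 = 0
Determinant = 6*-6 - (3)^2 = -45
Discriminant = (0)^2 - 4*-45 = 180.0
Eigenvalues: lambda_1 = -6.7082, lambda_2 = 6.7082
The function is not concave.

0


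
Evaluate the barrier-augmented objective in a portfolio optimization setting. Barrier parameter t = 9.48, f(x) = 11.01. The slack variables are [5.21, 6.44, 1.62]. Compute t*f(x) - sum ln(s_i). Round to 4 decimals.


Step 1: Compute log-barrier.
ln values: [1.6506, 1.8625, 0.4824]
phi = -(1.6506 + 1.8625 + 0.4824) = -3.9955
Step 2: Compute augmented objective.
t*f(x) = 9.48*11.01 = 104.3748
Total = 104.3748 - 3.9955 = 100.3793


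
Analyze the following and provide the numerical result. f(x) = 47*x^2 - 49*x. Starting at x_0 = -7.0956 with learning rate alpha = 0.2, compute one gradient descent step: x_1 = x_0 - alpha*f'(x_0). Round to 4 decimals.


We compute the gradient at x_0 and apply the update.
f'(x) = 94*x - 49
f'(-7.0956) = 94*-7.0956 - 49 = -715.9864
x_1 = -7.0956 - 0.2*-715.9864 = 136.1017


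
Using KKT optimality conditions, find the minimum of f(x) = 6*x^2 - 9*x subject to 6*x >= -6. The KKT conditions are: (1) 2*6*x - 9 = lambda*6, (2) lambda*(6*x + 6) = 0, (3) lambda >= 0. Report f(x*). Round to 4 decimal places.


Step 1: Try lambda = 0 (constraint inactive).
Stationarity: 2*6*x - 9 = 0
x* = 9/(2*6) = 0.75
Check constraint: 6*0.75 = 4.5 >= -6 -- satisfied.
Step 2: Compute optimal value.
f(x*) = 6*0.75^2 - 9*0.75 = -3.375


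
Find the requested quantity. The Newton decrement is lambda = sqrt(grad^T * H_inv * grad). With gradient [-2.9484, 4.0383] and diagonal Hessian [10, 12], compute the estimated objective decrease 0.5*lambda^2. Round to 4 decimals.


Step 1: H is diagonal, so H^(-1) * g = [-0.2948, 0.3365].
Step 2: g^T H^(-1) g = sum_i g_i^2 / H_ii
  = (-2.9484)^2/10 + (4.0383)^2/12
  = 0.8693 + 1.359 = 2.2283
Step 3: Objective decrease = 0.5 * g^T H^(-1) g = 1.1141


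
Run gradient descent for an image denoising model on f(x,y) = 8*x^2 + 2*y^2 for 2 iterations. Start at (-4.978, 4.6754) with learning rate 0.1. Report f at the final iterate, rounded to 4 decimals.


Gradient descent on f(x,y) = 8*x^2 + 2*y^2.
Starting point: (-4.978, 4.6754), alpha = 0.1
Step 1: grad_x = 2*8*-4.978 = -79.648, grad_y = 2*2*4.6754 = 18.7016
  x_1 = -4.978 - 0.1*-79.648 = 2.9868
  y_1 = 4.6754 - 0.1*18.7016 = 2.8052
Step 2: grad_x = 2*8*2.9868 = 47.7888, grad_y = 2*2*2.8052 = 11.221
  x_2 = 2.9868 - 0.1*47.7888 = -1.7921
  y_2 = 2.8052 - 0.1*11.221 = 1.6831
f(-1.7921, 1.6831) = 8*(-1.7921)^2 + 2*1.6831^2 = 31.3584


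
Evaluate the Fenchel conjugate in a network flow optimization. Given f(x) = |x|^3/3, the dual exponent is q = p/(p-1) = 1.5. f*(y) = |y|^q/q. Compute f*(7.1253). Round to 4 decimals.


The conjugate exponent q satisfies 1/p + 1/q = 1.
p = 3, so q = 3/(3 - 1) = 1.5
|y|^q = 7.1253^1.5 = 19.0197
f*(7.1253) = 19.0197 / 1.5 = 12.6798


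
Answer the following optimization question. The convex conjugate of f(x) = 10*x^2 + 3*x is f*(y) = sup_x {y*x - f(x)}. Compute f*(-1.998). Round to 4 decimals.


f*(y) = sup_x {y*x - a*x^2 - b*x} = sup_x {(y-b)*x - a*x^2}
FOC: (y - b) - 2a*x = 0 => x* = (y - b)/(2a)
x* = (-1.998 - 3)/(2*10) = -0.2499
f*(-1.998) = (y-b)^2/(4a) = (-1.998 - 3)^2/(4*10)
= 24.98/40 = 0.6245


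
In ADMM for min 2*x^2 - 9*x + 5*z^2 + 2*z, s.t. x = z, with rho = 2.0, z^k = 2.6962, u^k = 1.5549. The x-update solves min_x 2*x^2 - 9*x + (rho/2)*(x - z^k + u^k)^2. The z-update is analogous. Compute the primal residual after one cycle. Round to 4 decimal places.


ADMM iteration with rho = 2.0, z^k = 2.6962, u^k = 1.5549
Step 1: x-update.
Minimize 2*x^2 - 9*x + (2.0/2)*(x - 2.6962 + 1.5549)^2
FOC: (2*2 + 2.0)*x = 9 + 2.0*(2.6962 - 1.5549)
x^{k+1} = 1.8804
Step 2: z-update.
Minimize 5*z^2 + 2*z + (2.0/2)*(1.8804 - z + 1.5549)^2
FOC: (2*5 + 2.0)*z = -2 + 2.0*(1.8804 + 1.5549)
z^{k+1} = 0.4059
Step 3: u-update.
u^{k+1} = 1.5549 + 1.8804 - 0.4059 = 3.0294
Step 4: Primal residual = |1.8804 - 0.4059| = 1.4745


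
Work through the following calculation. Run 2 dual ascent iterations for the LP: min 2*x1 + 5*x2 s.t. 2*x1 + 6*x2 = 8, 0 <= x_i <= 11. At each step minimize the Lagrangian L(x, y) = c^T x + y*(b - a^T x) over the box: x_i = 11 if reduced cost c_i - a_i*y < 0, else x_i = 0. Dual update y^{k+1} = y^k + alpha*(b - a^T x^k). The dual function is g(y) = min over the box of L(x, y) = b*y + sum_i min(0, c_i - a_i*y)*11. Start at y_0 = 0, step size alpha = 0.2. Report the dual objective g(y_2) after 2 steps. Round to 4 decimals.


Dual ascent for LP: min 2*x1 + 5*x2, 2*x1 + 6*x2 = 8, 0 <= x_i <= 11
Step 1: y^k = 0.0, reduced costs: (2.0, 5.0)
  x^k = (0.0, 0.0), subgradient = b - a^T x = 8.0
  y^{k+1} = 0.0 + 0.2*8.0 = 1.6
Step 2: y^k = 1.6, reduced costs: (-1.2, -4.6)
  x^k = (11.0, 11.0), subgradient = b - a^T x = -80.0
  y^{k+1} = 1.6 + 0.2*-80.0 = -14.4
Dual objective at y_2 = -14.4: reduced costs (30.8, 91.4), box minimizer x = (0.0, 0.0)
g(y_2) = b*y + (c1 - a1*y)*x1 + (c2 - a2*y)*x2 = 8*(-14.4) + 30.8*0.0 + 91.4*0.0 = -115.2 + 0.0 + 0.0 = -115.2


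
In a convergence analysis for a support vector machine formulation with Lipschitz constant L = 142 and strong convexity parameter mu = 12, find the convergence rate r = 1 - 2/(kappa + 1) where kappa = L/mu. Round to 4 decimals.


Step 1: Compute the condition number.
kappa = L/mu = 142/12 = 11.8333
Step 2: Compute the convergence rate.
r = 1 - 2/(kappa + 1) = 1 - 2*mu/(L + mu) = (L - mu)/(L + mu) = 130/154 = 0.8442


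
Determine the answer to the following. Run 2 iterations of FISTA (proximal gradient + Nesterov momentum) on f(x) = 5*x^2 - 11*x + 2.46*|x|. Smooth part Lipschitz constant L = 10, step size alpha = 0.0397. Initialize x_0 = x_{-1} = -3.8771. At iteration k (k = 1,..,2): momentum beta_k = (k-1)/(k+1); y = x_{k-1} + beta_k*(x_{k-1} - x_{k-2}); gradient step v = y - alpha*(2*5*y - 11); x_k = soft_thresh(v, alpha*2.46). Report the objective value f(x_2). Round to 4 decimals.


FISTA on f(x) = 5*x^2 - 11*x + 2.46*|x|
L = 10, alpha = 0.0397
Iteration 1: beta = 0.0, y = -3.8771 + 0.0*(-3.8771 + 3.8771) = -3.8771
  grad(y) = -49.771, v = y - alpha*grad = -1.9012
  prox(v) = soft_thresh(-1.9012, 0.0977) = -1.8035
Iteration 2: beta = 0.3333, y = -1.8035 + 0.3333*(-1.8035 + 3.8771) = -1.1123
  grad(y) = -22.1234, v = y - alpha*grad = -0.234
  prox(v) = soft_thresh(-0.234, 0.0977) = -0.1364
f(x_2) = 5*(-0.1364)^2 - 11*(-0.1364) + 2.46*|-0.1364| = 1.9286


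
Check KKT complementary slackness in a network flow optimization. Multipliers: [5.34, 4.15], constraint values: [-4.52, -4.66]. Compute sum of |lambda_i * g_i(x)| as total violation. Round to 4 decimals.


KKT complementary slackness check:
lambda_1 * g_1 = 5.34 * -4.52 = -24.1368
lambda_2 * g_2 = 4.15 * -4.66 = -19.339
Total violation = 24.1368 + 19.339 = 43.4758


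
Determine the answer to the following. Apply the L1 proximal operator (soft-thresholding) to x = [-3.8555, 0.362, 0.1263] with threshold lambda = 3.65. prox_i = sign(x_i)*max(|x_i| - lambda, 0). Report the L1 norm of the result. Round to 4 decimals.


Soft-thresholding with lambda = 3.65:
prox(-3.8555) = sign(-3.8555)*max(|-3.8555| - 3.65, 0) = -0.2055
prox(0.362) = sign(0.362)*max(|0.362| - 3.65, 0) = 0.0
prox(0.1263) = sign(0.1263)*max(|0.1263| - 3.65, 0) = 0.0
prox(x) = [-0.2055, 0.0, 0.0]
||prox(x)||_1 = 0.2055 + 0.0 + 0.0 = 0.2055


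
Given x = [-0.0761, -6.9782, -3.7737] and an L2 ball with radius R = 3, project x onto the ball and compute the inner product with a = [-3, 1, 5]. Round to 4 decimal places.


Step 1: Compute ||x|| (intermediates to 6 decimals).
||x|| = sqrt((-0.0761)^2 + (-6.9782)^2 + (-3.7737)^2) = 7.933592
Step 2: Project.
Since ||x|| > R, scale = R/||x|| = 3/7.933592 = 0.378139, proj(x) = scale * x
proj(x) = [-0.028776, -2.63873, -1.426983]
Step 3: Dot product.
a^T * proj(x) = -3*(-0.028776) + 1*(-2.63873) + 5*(-1.426983) = -9.6873


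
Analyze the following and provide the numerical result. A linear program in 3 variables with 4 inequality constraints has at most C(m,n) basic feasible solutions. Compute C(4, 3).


Each vertex corresponds to some choice of n active constraints out of m, so the number of vertices is at most C(m, n) = m! / (n!(m-n)!).
m = 4, n = 3
Numerator: 4 * 3 * 2
Denominator: 3! = 6
C(4, 3) = 4


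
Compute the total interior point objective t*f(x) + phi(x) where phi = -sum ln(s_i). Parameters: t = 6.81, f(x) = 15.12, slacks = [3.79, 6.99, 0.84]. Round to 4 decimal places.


Step 1: Compute log-barrier.
ln values: [1.3324, 1.9445, -0.1744]
phi = -(1.3324 + 1.9445 - 0.1744) = -3.1025
Step 2: Compute augmented objective.
t*f(x) = 6.81*15.12 = 102.9672
Total = 102.9672 - 3.1025 = 99.8647


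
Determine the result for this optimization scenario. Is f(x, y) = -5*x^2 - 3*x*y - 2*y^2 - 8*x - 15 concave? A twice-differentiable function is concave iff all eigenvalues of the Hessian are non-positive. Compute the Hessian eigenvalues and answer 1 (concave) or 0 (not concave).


The Hessian of f(x,y) = -5*x^2 - 3*x*y - 2*y^2 - 8*x - 15 is:
H = [[-10, -3], [-3, -4]]
Trace = -10 - 4 = -14
Determinant = -10*-4 - (-3)^2 = 31
Discriminant = (-14)^2 - 4*31 = 72.0
Eigenvalues: lambda_1 = -11.2426, lambda_2 = -2.7574
The function is concave.

1


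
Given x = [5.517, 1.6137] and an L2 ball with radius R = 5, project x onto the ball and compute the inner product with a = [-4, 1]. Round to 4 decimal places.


Step 1: Compute ||x|| (intermediates to 6 decimals).
||x|| = sqrt(5.517^2 + 1.6137^2) = 5.748158
Step 2: Project.
Since ||x|| > R, scale = R/||x|| = 5/5.748158 = 0.869844, proj(x) = scale * x
proj(x) = [4.798929, 1.403667]
Step 3: Dot product.
a^T * proj(x) = -4*4.798929 + 1*1.403667 = -17.792


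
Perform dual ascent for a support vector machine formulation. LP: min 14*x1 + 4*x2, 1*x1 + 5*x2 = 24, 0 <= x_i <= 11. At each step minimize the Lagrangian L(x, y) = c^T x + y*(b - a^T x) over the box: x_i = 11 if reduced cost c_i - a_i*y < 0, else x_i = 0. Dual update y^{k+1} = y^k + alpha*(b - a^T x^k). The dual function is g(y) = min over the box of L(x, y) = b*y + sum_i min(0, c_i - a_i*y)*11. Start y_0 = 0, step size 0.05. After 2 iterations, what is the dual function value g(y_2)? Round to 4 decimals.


Dual ascent for LP: min 14*x1 + 4*x2, 1*x1 + 5*x2 = 24, 0 <= x_i <= 11
Step 1: y^k = 0.0, reduced costs: (14.0, 4.0)
  x^k = (0.0, 0.0), subgradient = b - a^T x = 24.0
  y^{k+1} = 0.0 + 0.05*24.0 = 1.2
Step 2: y^k = 1.2, reduced costs: (12.8, -2.0)
  x^k = (0.0, 11.0), subgradient = b - a^T x = -31.0
  y^{k+1} = 1.2 + 0.05*-31.0 = -0.35
Dual objective at y_2 = -0.35: reduced costs (14.35, 5.75), box minimizer x = (0.0, 0.0)
g(y_2) = b*y + (c1 - a1*y)*x1 + (c2 - a2*y)*x2 = 24*(-0.35) + 14.35*0.0 + 5.75*0.0 = -8.4 + 0.0 + 0.0 = -8.4
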